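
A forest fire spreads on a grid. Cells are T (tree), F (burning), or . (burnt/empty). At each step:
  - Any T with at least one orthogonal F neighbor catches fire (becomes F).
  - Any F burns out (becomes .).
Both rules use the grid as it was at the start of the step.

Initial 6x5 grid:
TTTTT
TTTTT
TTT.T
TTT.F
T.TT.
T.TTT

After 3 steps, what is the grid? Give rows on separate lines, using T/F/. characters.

Step 1: 1 trees catch fire, 1 burn out
  TTTTT
  TTTTT
  TTT.F
  TTT..
  T.TT.
  T.TTT
Step 2: 1 trees catch fire, 1 burn out
  TTTTT
  TTTTF
  TTT..
  TTT..
  T.TT.
  T.TTT
Step 3: 2 trees catch fire, 1 burn out
  TTTTF
  TTTF.
  TTT..
  TTT..
  T.TT.
  T.TTT

TTTTF
TTTF.
TTT..
TTT..
T.TT.
T.TTT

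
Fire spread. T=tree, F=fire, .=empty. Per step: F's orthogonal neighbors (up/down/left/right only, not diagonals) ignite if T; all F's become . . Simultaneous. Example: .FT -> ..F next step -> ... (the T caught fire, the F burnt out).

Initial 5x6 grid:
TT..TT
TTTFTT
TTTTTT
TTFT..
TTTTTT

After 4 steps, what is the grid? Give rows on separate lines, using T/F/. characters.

Step 1: 7 trees catch fire, 2 burn out
  TT..TT
  TTF.FT
  TTFFTT
  TF.F..
  TTFTTT
Step 2: 8 trees catch fire, 7 burn out
  TT..FT
  TF...F
  TF..FT
  F.....
  TF.FTT
Step 3: 7 trees catch fire, 8 burn out
  TF...F
  F.....
  F....F
  ......
  F...FT
Step 4: 2 trees catch fire, 7 burn out
  F.....
  ......
  ......
  ......
  .....F

F.....
......
......
......
.....F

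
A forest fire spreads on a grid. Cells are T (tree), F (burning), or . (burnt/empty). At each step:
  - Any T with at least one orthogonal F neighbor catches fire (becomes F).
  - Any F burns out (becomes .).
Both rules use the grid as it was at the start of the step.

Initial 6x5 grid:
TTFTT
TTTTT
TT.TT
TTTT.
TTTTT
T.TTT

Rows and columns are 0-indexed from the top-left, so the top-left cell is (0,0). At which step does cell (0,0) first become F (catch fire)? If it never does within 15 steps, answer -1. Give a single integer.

Step 1: cell (0,0)='T' (+3 fires, +1 burnt)
Step 2: cell (0,0)='F' (+4 fires, +3 burnt)
  -> target ignites at step 2
Step 3: cell (0,0)='.' (+4 fires, +4 burnt)
Step 4: cell (0,0)='.' (+4 fires, +4 burnt)
Step 5: cell (0,0)='.' (+4 fires, +4 burnt)
Step 6: cell (0,0)='.' (+4 fires, +4 burnt)
Step 7: cell (0,0)='.' (+3 fires, +4 burnt)
Step 8: cell (0,0)='.' (+0 fires, +3 burnt)
  fire out at step 8

2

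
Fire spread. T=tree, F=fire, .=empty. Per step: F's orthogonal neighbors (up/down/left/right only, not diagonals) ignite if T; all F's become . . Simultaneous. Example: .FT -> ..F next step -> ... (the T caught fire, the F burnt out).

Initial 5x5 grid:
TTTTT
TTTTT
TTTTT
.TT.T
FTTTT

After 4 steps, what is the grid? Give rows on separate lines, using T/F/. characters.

Step 1: 1 trees catch fire, 1 burn out
  TTTTT
  TTTTT
  TTTTT
  .TT.T
  .FTTT
Step 2: 2 trees catch fire, 1 burn out
  TTTTT
  TTTTT
  TTTTT
  .FT.T
  ..FTT
Step 3: 3 trees catch fire, 2 burn out
  TTTTT
  TTTTT
  TFTTT
  ..F.T
  ...FT
Step 4: 4 trees catch fire, 3 burn out
  TTTTT
  TFTTT
  F.FTT
  ....T
  ....F

TTTTT
TFTTT
F.FTT
....T
....F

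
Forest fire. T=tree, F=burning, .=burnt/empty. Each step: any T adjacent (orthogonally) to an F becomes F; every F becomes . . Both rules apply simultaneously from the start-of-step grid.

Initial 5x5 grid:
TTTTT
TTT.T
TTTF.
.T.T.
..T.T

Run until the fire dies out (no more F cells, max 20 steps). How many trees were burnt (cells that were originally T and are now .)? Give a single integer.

Step 1: +2 fires, +1 burnt (F count now 2)
Step 2: +2 fires, +2 burnt (F count now 2)
Step 3: +4 fires, +2 burnt (F count now 4)
Step 4: +3 fires, +4 burnt (F count now 3)
Step 5: +2 fires, +3 burnt (F count now 2)
Step 6: +1 fires, +2 burnt (F count now 1)
Step 7: +0 fires, +1 burnt (F count now 0)
Fire out after step 7
Initially T: 16, now '.': 23
Total burnt (originally-T cells now '.'): 14

Answer: 14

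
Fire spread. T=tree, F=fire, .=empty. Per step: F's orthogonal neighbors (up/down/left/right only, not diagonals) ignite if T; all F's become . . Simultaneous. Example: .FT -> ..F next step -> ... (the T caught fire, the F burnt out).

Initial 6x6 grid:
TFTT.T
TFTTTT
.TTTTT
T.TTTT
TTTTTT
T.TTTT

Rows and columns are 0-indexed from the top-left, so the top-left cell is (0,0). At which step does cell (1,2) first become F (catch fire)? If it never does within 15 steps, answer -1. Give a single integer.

Step 1: cell (1,2)='F' (+5 fires, +2 burnt)
  -> target ignites at step 1
Step 2: cell (1,2)='.' (+3 fires, +5 burnt)
Step 3: cell (1,2)='.' (+3 fires, +3 burnt)
Step 4: cell (1,2)='.' (+4 fires, +3 burnt)
Step 5: cell (1,2)='.' (+6 fires, +4 burnt)
Step 6: cell (1,2)='.' (+4 fires, +6 burnt)
Step 7: cell (1,2)='.' (+4 fires, +4 burnt)
Step 8: cell (1,2)='.' (+1 fires, +4 burnt)
Step 9: cell (1,2)='.' (+0 fires, +1 burnt)
  fire out at step 9

1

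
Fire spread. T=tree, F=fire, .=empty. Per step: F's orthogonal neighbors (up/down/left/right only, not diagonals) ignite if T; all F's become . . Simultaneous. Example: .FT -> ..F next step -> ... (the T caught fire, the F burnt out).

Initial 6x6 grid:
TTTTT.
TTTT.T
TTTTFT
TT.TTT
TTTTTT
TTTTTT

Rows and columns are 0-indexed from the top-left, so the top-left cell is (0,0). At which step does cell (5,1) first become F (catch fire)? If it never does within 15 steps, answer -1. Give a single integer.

Step 1: cell (5,1)='T' (+3 fires, +1 burnt)
Step 2: cell (5,1)='T' (+6 fires, +3 burnt)
Step 3: cell (5,1)='T' (+6 fires, +6 burnt)
Step 4: cell (5,1)='T' (+8 fires, +6 burnt)
Step 5: cell (5,1)='T' (+5 fires, +8 burnt)
Step 6: cell (5,1)='F' (+3 fires, +5 burnt)
  -> target ignites at step 6
Step 7: cell (5,1)='.' (+1 fires, +3 burnt)
Step 8: cell (5,1)='.' (+0 fires, +1 burnt)
  fire out at step 8

6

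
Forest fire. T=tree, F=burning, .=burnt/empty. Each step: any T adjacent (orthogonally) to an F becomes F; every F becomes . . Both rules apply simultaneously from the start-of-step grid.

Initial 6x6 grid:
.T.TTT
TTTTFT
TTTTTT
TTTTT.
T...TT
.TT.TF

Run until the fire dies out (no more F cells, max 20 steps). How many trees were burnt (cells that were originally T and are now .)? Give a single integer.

Step 1: +6 fires, +2 burnt (F count now 6)
Step 2: +7 fires, +6 burnt (F count now 7)
Step 3: +3 fires, +7 burnt (F count now 3)
Step 4: +4 fires, +3 burnt (F count now 4)
Step 5: +2 fires, +4 burnt (F count now 2)
Step 6: +1 fires, +2 burnt (F count now 1)
Step 7: +1 fires, +1 burnt (F count now 1)
Step 8: +0 fires, +1 burnt (F count now 0)
Fire out after step 8
Initially T: 26, now '.': 34
Total burnt (originally-T cells now '.'): 24

Answer: 24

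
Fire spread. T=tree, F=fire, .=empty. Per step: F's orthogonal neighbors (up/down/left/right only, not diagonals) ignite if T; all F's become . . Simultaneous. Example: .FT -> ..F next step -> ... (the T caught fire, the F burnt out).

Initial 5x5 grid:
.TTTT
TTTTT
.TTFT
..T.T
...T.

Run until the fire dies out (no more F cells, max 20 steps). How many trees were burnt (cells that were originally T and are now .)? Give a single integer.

Step 1: +3 fires, +1 burnt (F count now 3)
Step 2: +6 fires, +3 burnt (F count now 6)
Step 3: +3 fires, +6 burnt (F count now 3)
Step 4: +2 fires, +3 burnt (F count now 2)
Step 5: +0 fires, +2 burnt (F count now 0)
Fire out after step 5
Initially T: 15, now '.': 24
Total burnt (originally-T cells now '.'): 14

Answer: 14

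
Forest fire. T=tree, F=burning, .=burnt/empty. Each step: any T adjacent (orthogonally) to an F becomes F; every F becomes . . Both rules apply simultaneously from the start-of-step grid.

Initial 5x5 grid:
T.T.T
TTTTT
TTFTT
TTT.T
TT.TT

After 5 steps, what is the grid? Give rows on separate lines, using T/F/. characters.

Step 1: 4 trees catch fire, 1 burn out
  T.T.T
  TTFTT
  TF.FT
  TTF.T
  TT.TT
Step 2: 6 trees catch fire, 4 burn out
  T.F.T
  TF.FT
  F...F
  TF..T
  TT.TT
Step 3: 5 trees catch fire, 6 burn out
  T...T
  F...F
  .....
  F...F
  TF.TT
Step 4: 4 trees catch fire, 5 burn out
  F...F
  .....
  .....
  .....
  F..TF
Step 5: 1 trees catch fire, 4 burn out
  .....
  .....
  .....
  .....
  ...F.

.....
.....
.....
.....
...F.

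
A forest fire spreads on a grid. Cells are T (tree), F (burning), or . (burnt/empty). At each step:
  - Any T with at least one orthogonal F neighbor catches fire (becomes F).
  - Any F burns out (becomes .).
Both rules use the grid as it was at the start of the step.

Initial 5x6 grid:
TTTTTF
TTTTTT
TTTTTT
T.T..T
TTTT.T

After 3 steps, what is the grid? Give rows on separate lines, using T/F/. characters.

Step 1: 2 trees catch fire, 1 burn out
  TTTTF.
  TTTTTF
  TTTTTT
  T.T..T
  TTTT.T
Step 2: 3 trees catch fire, 2 burn out
  TTTF..
  TTTTF.
  TTTTTF
  T.T..T
  TTTT.T
Step 3: 4 trees catch fire, 3 burn out
  TTF...
  TTTF..
  TTTTF.
  T.T..F
  TTTT.T

TTF...
TTTF..
TTTTF.
T.T..F
TTTT.T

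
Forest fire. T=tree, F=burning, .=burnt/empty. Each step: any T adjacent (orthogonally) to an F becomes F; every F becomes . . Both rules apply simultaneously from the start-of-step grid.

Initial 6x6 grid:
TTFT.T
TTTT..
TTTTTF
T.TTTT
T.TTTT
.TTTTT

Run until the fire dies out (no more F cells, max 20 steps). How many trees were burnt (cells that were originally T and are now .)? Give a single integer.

Answer: 27

Derivation:
Step 1: +5 fires, +2 burnt (F count now 5)
Step 2: +7 fires, +5 burnt (F count now 7)
Step 3: +6 fires, +7 burnt (F count now 6)
Step 4: +4 fires, +6 burnt (F count now 4)
Step 5: +3 fires, +4 burnt (F count now 3)
Step 6: +2 fires, +3 burnt (F count now 2)
Step 7: +0 fires, +2 burnt (F count now 0)
Fire out after step 7
Initially T: 28, now '.': 35
Total burnt (originally-T cells now '.'): 27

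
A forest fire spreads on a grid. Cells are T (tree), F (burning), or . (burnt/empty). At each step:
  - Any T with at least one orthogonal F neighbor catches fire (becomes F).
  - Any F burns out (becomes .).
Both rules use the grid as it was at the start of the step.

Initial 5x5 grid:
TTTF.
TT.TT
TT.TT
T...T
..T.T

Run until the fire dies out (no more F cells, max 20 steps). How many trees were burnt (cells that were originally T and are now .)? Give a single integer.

Step 1: +2 fires, +1 burnt (F count now 2)
Step 2: +3 fires, +2 burnt (F count now 3)
Step 3: +3 fires, +3 burnt (F count now 3)
Step 4: +3 fires, +3 burnt (F count now 3)
Step 5: +2 fires, +3 burnt (F count now 2)
Step 6: +1 fires, +2 burnt (F count now 1)
Step 7: +0 fires, +1 burnt (F count now 0)
Fire out after step 7
Initially T: 15, now '.': 24
Total burnt (originally-T cells now '.'): 14

Answer: 14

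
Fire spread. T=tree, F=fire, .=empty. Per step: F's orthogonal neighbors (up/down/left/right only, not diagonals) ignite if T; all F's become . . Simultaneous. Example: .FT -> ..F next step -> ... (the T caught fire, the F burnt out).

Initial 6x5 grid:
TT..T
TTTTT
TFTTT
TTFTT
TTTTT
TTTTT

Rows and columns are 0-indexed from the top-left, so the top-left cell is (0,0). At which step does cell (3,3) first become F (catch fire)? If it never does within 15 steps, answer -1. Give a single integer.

Step 1: cell (3,3)='F' (+6 fires, +2 burnt)
  -> target ignites at step 1
Step 2: cell (3,3)='.' (+9 fires, +6 burnt)
Step 3: cell (3,3)='.' (+7 fires, +9 burnt)
Step 4: cell (3,3)='.' (+3 fires, +7 burnt)
Step 5: cell (3,3)='.' (+1 fires, +3 burnt)
Step 6: cell (3,3)='.' (+0 fires, +1 burnt)
  fire out at step 6

1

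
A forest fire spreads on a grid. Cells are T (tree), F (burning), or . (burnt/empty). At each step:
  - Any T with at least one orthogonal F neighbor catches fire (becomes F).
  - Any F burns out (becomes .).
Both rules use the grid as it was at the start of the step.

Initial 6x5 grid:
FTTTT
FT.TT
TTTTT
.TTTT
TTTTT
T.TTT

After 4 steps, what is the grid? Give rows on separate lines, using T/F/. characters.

Step 1: 3 trees catch fire, 2 burn out
  .FTTT
  .F.TT
  FTTTT
  .TTTT
  TTTTT
  T.TTT
Step 2: 2 trees catch fire, 3 burn out
  ..FTT
  ...TT
  .FTTT
  .TTTT
  TTTTT
  T.TTT
Step 3: 3 trees catch fire, 2 burn out
  ...FT
  ...TT
  ..FTT
  .FTTT
  TTTTT
  T.TTT
Step 4: 5 trees catch fire, 3 burn out
  ....F
  ...FT
  ...FT
  ..FTT
  TFTTT
  T.TTT

....F
...FT
...FT
..FTT
TFTTT
T.TTT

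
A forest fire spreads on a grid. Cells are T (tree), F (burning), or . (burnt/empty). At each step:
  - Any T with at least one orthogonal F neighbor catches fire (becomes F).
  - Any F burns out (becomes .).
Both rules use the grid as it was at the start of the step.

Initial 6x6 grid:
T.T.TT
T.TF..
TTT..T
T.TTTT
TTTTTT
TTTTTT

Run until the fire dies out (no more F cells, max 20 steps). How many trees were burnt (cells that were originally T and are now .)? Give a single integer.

Answer: 25

Derivation:
Step 1: +1 fires, +1 burnt (F count now 1)
Step 2: +2 fires, +1 burnt (F count now 2)
Step 3: +2 fires, +2 burnt (F count now 2)
Step 4: +3 fires, +2 burnt (F count now 3)
Step 5: +6 fires, +3 burnt (F count now 6)
Step 6: +6 fires, +6 burnt (F count now 6)
Step 7: +4 fires, +6 burnt (F count now 4)
Step 8: +1 fires, +4 burnt (F count now 1)
Step 9: +0 fires, +1 burnt (F count now 0)
Fire out after step 9
Initially T: 27, now '.': 34
Total burnt (originally-T cells now '.'): 25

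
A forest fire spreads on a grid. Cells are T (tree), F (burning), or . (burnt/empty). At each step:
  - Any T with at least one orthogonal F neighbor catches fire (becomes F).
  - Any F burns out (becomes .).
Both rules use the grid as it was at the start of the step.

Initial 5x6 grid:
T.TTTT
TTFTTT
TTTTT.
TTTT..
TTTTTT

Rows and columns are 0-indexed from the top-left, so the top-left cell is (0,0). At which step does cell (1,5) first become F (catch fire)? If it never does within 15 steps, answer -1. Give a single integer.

Step 1: cell (1,5)='T' (+4 fires, +1 burnt)
Step 2: cell (1,5)='T' (+6 fires, +4 burnt)
Step 3: cell (1,5)='F' (+8 fires, +6 burnt)
  -> target ignites at step 3
Step 4: cell (1,5)='.' (+4 fires, +8 burnt)
Step 5: cell (1,5)='.' (+2 fires, +4 burnt)
Step 6: cell (1,5)='.' (+1 fires, +2 burnt)
Step 7: cell (1,5)='.' (+0 fires, +1 burnt)
  fire out at step 7

3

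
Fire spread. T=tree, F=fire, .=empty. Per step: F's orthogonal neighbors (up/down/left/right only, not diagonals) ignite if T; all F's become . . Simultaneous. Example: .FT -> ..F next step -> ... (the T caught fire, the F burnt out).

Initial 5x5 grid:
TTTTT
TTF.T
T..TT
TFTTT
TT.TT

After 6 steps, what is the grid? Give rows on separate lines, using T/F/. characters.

Step 1: 5 trees catch fire, 2 burn out
  TTFTT
  TF..T
  T..TT
  F.FTT
  TF.TT
Step 2: 6 trees catch fire, 5 burn out
  TF.FT
  F...T
  F..TT
  ...FT
  F..TT
Step 3: 5 trees catch fire, 6 burn out
  F...F
  ....T
  ...FT
  ....F
  ...FT
Step 4: 3 trees catch fire, 5 burn out
  .....
  ....F
  ....F
  .....
  ....F
Step 5: 0 trees catch fire, 3 burn out
  .....
  .....
  .....
  .....
  .....
Step 6: 0 trees catch fire, 0 burn out
  .....
  .....
  .....
  .....
  .....

.....
.....
.....
.....
.....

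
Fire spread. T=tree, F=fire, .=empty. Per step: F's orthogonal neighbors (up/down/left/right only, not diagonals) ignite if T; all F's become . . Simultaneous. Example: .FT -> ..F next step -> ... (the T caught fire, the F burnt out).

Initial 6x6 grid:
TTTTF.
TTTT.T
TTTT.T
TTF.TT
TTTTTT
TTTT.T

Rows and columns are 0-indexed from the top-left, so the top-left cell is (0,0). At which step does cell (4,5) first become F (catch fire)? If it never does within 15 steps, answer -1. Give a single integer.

Step 1: cell (4,5)='T' (+4 fires, +2 burnt)
Step 2: cell (4,5)='T' (+9 fires, +4 burnt)
Step 3: cell (4,5)='T' (+7 fires, +9 burnt)
Step 4: cell (4,5)='F' (+5 fires, +7 burnt)
  -> target ignites at step 4
Step 5: cell (4,5)='.' (+2 fires, +5 burnt)
Step 6: cell (4,5)='.' (+1 fires, +2 burnt)
Step 7: cell (4,5)='.' (+1 fires, +1 burnt)
Step 8: cell (4,5)='.' (+0 fires, +1 burnt)
  fire out at step 8

4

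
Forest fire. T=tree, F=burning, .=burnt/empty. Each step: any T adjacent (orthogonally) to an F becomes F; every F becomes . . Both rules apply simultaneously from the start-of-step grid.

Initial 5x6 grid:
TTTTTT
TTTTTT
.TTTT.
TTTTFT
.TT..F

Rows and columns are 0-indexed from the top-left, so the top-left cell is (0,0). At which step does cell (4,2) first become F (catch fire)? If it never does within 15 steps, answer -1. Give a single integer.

Step 1: cell (4,2)='T' (+3 fires, +2 burnt)
Step 2: cell (4,2)='T' (+3 fires, +3 burnt)
Step 3: cell (4,2)='F' (+6 fires, +3 burnt)
  -> target ignites at step 3
Step 4: cell (4,2)='.' (+6 fires, +6 burnt)
Step 5: cell (4,2)='.' (+2 fires, +6 burnt)
Step 6: cell (4,2)='.' (+2 fires, +2 burnt)
Step 7: cell (4,2)='.' (+1 fires, +2 burnt)
Step 8: cell (4,2)='.' (+0 fires, +1 burnt)
  fire out at step 8

3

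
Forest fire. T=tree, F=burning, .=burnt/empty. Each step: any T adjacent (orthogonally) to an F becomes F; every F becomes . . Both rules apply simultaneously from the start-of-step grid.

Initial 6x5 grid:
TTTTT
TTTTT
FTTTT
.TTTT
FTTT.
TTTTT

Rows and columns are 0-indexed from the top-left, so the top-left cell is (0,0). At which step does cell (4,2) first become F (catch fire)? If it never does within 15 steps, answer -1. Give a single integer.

Step 1: cell (4,2)='T' (+4 fires, +2 burnt)
Step 2: cell (4,2)='F' (+6 fires, +4 burnt)
  -> target ignites at step 2
Step 3: cell (4,2)='.' (+6 fires, +6 burnt)
Step 4: cell (4,2)='.' (+5 fires, +6 burnt)
Step 5: cell (4,2)='.' (+4 fires, +5 burnt)
Step 6: cell (4,2)='.' (+1 fires, +4 burnt)
Step 7: cell (4,2)='.' (+0 fires, +1 burnt)
  fire out at step 7

2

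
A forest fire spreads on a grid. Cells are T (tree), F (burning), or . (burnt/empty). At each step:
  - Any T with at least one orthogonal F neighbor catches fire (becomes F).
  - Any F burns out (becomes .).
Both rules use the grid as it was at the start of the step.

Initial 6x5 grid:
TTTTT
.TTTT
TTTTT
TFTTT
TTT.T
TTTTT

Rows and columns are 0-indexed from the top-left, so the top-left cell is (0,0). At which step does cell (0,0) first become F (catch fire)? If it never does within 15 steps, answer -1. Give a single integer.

Step 1: cell (0,0)='T' (+4 fires, +1 burnt)
Step 2: cell (0,0)='T' (+7 fires, +4 burnt)
Step 3: cell (0,0)='T' (+6 fires, +7 burnt)
Step 4: cell (0,0)='F' (+6 fires, +6 burnt)
  -> target ignites at step 4
Step 5: cell (0,0)='.' (+3 fires, +6 burnt)
Step 6: cell (0,0)='.' (+1 fires, +3 burnt)
Step 7: cell (0,0)='.' (+0 fires, +1 burnt)
  fire out at step 7

4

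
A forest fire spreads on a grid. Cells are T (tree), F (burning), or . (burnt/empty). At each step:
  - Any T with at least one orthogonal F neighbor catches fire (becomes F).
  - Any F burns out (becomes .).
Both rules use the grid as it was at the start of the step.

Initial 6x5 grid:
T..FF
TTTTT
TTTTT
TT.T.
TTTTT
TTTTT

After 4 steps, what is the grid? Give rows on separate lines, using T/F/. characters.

Step 1: 2 trees catch fire, 2 burn out
  T....
  TTTFF
  TTTTT
  TT.T.
  TTTTT
  TTTTT
Step 2: 3 trees catch fire, 2 burn out
  T....
  TTF..
  TTTFF
  TT.T.
  TTTTT
  TTTTT
Step 3: 3 trees catch fire, 3 burn out
  T....
  TF...
  TTF..
  TT.F.
  TTTTT
  TTTTT
Step 4: 3 trees catch fire, 3 burn out
  T....
  F....
  TF...
  TT...
  TTTFT
  TTTTT

T....
F....
TF...
TT...
TTTFT
TTTTT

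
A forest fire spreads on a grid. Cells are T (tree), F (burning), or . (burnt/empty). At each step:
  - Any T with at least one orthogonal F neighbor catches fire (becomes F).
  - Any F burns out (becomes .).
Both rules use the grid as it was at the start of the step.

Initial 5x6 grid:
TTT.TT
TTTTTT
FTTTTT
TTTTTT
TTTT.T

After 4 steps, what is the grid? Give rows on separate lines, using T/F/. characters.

Step 1: 3 trees catch fire, 1 burn out
  TTT.TT
  FTTTTT
  .FTTTT
  FTTTTT
  TTTT.T
Step 2: 5 trees catch fire, 3 burn out
  FTT.TT
  .FTTTT
  ..FTTT
  .FTTTT
  FTTT.T
Step 3: 5 trees catch fire, 5 burn out
  .FT.TT
  ..FTTT
  ...FTT
  ..FTTT
  .FTT.T
Step 4: 5 trees catch fire, 5 burn out
  ..F.TT
  ...FTT
  ....FT
  ...FTT
  ..FT.T

..F.TT
...FTT
....FT
...FTT
..FT.T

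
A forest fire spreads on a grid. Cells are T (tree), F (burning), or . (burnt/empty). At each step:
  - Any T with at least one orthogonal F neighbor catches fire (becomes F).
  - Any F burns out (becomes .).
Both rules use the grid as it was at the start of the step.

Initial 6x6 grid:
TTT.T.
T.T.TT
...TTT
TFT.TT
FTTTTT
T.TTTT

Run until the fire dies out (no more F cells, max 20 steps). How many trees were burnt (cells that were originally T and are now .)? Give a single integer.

Answer: 20

Derivation:
Step 1: +4 fires, +2 burnt (F count now 4)
Step 2: +1 fires, +4 burnt (F count now 1)
Step 3: +2 fires, +1 burnt (F count now 2)
Step 4: +2 fires, +2 burnt (F count now 2)
Step 5: +3 fires, +2 burnt (F count now 3)
Step 6: +3 fires, +3 burnt (F count now 3)
Step 7: +3 fires, +3 burnt (F count now 3)
Step 8: +2 fires, +3 burnt (F count now 2)
Step 9: +0 fires, +2 burnt (F count now 0)
Fire out after step 9
Initially T: 25, now '.': 31
Total burnt (originally-T cells now '.'): 20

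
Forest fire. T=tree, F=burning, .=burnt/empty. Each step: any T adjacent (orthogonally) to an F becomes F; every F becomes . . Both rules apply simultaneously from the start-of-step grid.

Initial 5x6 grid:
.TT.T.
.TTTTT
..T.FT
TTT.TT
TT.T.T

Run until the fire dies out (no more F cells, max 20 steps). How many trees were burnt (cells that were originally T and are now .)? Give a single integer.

Answer: 18

Derivation:
Step 1: +3 fires, +1 burnt (F count now 3)
Step 2: +4 fires, +3 burnt (F count now 4)
Step 3: +2 fires, +4 burnt (F count now 2)
Step 4: +3 fires, +2 burnt (F count now 3)
Step 5: +2 fires, +3 burnt (F count now 2)
Step 6: +1 fires, +2 burnt (F count now 1)
Step 7: +2 fires, +1 burnt (F count now 2)
Step 8: +1 fires, +2 burnt (F count now 1)
Step 9: +0 fires, +1 burnt (F count now 0)
Fire out after step 9
Initially T: 19, now '.': 29
Total burnt (originally-T cells now '.'): 18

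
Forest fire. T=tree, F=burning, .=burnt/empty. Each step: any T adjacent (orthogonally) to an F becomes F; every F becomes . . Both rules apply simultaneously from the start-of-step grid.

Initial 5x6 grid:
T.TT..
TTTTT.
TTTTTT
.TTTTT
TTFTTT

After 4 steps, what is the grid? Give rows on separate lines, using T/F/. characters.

Step 1: 3 trees catch fire, 1 burn out
  T.TT..
  TTTTT.
  TTTTTT
  .TFTTT
  TF.FTT
Step 2: 5 trees catch fire, 3 burn out
  T.TT..
  TTTTT.
  TTFTTT
  .F.FTT
  F...FT
Step 3: 5 trees catch fire, 5 burn out
  T.TT..
  TTFTT.
  TF.FTT
  ....FT
  .....F
Step 4: 6 trees catch fire, 5 burn out
  T.FT..
  TF.FT.
  F...FT
  .....F
  ......

T.FT..
TF.FT.
F...FT
.....F
......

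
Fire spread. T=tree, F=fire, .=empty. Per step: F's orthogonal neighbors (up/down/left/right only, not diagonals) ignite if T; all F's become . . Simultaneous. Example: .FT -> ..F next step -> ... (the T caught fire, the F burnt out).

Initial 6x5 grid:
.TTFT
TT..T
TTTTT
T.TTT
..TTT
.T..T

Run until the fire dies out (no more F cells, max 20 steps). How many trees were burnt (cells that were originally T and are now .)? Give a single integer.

Step 1: +2 fires, +1 burnt (F count now 2)
Step 2: +2 fires, +2 burnt (F count now 2)
Step 3: +2 fires, +2 burnt (F count now 2)
Step 4: +4 fires, +2 burnt (F count now 4)
Step 5: +4 fires, +4 burnt (F count now 4)
Step 6: +4 fires, +4 burnt (F count now 4)
Step 7: +1 fires, +4 burnt (F count now 1)
Step 8: +0 fires, +1 burnt (F count now 0)
Fire out after step 8
Initially T: 20, now '.': 29
Total burnt (originally-T cells now '.'): 19

Answer: 19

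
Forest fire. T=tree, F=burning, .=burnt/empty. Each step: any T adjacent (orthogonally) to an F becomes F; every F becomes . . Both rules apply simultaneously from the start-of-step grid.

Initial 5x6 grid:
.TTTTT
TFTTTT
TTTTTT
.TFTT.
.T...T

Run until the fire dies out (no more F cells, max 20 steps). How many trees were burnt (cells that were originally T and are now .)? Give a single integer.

Step 1: +7 fires, +2 burnt (F count now 7)
Step 2: +6 fires, +7 burnt (F count now 6)
Step 3: +3 fires, +6 burnt (F count now 3)
Step 4: +3 fires, +3 burnt (F count now 3)
Step 5: +1 fires, +3 burnt (F count now 1)
Step 6: +0 fires, +1 burnt (F count now 0)
Fire out after step 6
Initially T: 21, now '.': 29
Total burnt (originally-T cells now '.'): 20

Answer: 20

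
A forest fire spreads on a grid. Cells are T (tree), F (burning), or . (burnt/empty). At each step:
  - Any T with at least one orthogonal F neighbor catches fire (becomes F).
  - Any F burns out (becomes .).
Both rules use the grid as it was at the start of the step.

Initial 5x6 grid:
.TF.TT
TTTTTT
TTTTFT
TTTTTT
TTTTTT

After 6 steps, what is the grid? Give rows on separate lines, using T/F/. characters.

Step 1: 6 trees catch fire, 2 burn out
  .F..TT
  TTFTFT
  TTTF.F
  TTTTFT
  TTTTTT
Step 2: 8 trees catch fire, 6 burn out
  ....FT
  TF.F.F
  TTF...
  TTTF.F
  TTTTFT
Step 3: 6 trees catch fire, 8 burn out
  .....F
  F.....
  TF....
  TTF...
  TTTF.F
Step 4: 3 trees catch fire, 6 burn out
  ......
  ......
  F.....
  TF....
  TTF...
Step 5: 2 trees catch fire, 3 burn out
  ......
  ......
  ......
  F.....
  TF....
Step 6: 1 trees catch fire, 2 burn out
  ......
  ......
  ......
  ......
  F.....

......
......
......
......
F.....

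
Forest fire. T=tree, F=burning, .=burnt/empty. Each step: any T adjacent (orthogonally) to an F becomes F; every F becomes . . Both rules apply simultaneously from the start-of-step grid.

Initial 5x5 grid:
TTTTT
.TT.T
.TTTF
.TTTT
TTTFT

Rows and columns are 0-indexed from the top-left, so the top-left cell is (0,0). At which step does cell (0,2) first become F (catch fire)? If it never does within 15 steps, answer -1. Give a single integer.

Step 1: cell (0,2)='T' (+6 fires, +2 burnt)
Step 2: cell (0,2)='T' (+4 fires, +6 burnt)
Step 3: cell (0,2)='T' (+5 fires, +4 burnt)
Step 4: cell (0,2)='F' (+2 fires, +5 burnt)
  -> target ignites at step 4
Step 5: cell (0,2)='.' (+1 fires, +2 burnt)
Step 6: cell (0,2)='.' (+1 fires, +1 burnt)
Step 7: cell (0,2)='.' (+0 fires, +1 burnt)
  fire out at step 7

4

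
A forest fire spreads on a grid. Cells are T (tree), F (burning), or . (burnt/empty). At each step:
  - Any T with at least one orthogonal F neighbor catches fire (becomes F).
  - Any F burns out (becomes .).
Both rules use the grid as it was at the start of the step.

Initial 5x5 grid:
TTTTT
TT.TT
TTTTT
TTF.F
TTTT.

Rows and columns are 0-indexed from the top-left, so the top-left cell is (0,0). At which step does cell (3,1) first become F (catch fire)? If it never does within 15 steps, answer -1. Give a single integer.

Step 1: cell (3,1)='F' (+4 fires, +2 burnt)
  -> target ignites at step 1
Step 2: cell (3,1)='.' (+6 fires, +4 burnt)
Step 3: cell (3,1)='.' (+5 fires, +6 burnt)
Step 4: cell (3,1)='.' (+3 fires, +5 burnt)
Step 5: cell (3,1)='.' (+2 fires, +3 burnt)
Step 6: cell (3,1)='.' (+0 fires, +2 burnt)
  fire out at step 6

1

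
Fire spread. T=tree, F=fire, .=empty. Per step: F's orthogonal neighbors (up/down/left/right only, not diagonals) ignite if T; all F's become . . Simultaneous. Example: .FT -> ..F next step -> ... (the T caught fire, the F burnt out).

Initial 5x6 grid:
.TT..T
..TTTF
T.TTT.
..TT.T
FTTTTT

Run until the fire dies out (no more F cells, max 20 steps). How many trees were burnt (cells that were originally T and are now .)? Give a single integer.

Step 1: +3 fires, +2 burnt (F count now 3)
Step 2: +3 fires, +3 burnt (F count now 3)
Step 3: +4 fires, +3 burnt (F count now 4)
Step 4: +4 fires, +4 burnt (F count now 4)
Step 5: +2 fires, +4 burnt (F count now 2)
Step 6: +1 fires, +2 burnt (F count now 1)
Step 7: +0 fires, +1 burnt (F count now 0)
Fire out after step 7
Initially T: 18, now '.': 29
Total burnt (originally-T cells now '.'): 17

Answer: 17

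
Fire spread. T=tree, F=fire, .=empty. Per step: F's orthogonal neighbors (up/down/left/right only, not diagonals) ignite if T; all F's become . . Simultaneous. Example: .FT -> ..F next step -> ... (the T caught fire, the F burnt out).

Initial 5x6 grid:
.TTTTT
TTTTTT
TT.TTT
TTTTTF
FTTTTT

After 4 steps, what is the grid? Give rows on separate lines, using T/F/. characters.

Step 1: 5 trees catch fire, 2 burn out
  .TTTTT
  TTTTTT
  TT.TTF
  FTTTF.
  .FTTTF
Step 2: 7 trees catch fire, 5 burn out
  .TTTTT
  TTTTTF
  FT.TF.
  .FTF..
  ..FTF.
Step 3: 7 trees catch fire, 7 burn out
  .TTTTF
  FTTTF.
  .F.F..
  ..F...
  ...F..
Step 4: 3 trees catch fire, 7 burn out
  .TTTF.
  .FTF..
  ......
  ......
  ......

.TTTF.
.FTF..
......
......
......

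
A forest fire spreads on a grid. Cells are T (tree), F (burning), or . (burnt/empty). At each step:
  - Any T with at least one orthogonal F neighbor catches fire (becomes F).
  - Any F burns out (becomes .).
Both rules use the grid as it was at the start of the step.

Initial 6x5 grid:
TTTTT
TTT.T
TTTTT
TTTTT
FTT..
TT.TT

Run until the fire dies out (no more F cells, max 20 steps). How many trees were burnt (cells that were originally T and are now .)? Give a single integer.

Step 1: +3 fires, +1 burnt (F count now 3)
Step 2: +4 fires, +3 burnt (F count now 4)
Step 3: +3 fires, +4 burnt (F count now 3)
Step 4: +4 fires, +3 burnt (F count now 4)
Step 5: +4 fires, +4 burnt (F count now 4)
Step 6: +2 fires, +4 burnt (F count now 2)
Step 7: +2 fires, +2 burnt (F count now 2)
Step 8: +1 fires, +2 burnt (F count now 1)
Step 9: +0 fires, +1 burnt (F count now 0)
Fire out after step 9
Initially T: 25, now '.': 28
Total burnt (originally-T cells now '.'): 23

Answer: 23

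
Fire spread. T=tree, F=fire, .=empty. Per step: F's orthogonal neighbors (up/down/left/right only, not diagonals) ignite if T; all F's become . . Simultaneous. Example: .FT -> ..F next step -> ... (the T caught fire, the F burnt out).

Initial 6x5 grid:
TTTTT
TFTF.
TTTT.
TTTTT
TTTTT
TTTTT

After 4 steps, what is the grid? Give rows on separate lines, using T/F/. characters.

Step 1: 6 trees catch fire, 2 burn out
  TFTFT
  F.F..
  TFTF.
  TTTTT
  TTTTT
  TTTTT
Step 2: 7 trees catch fire, 6 burn out
  F.F.F
  .....
  F.F..
  TFTFT
  TTTTT
  TTTTT
Step 3: 5 trees catch fire, 7 burn out
  .....
  .....
  .....
  F.F.F
  TFTFT
  TTTTT
Step 4: 5 trees catch fire, 5 burn out
  .....
  .....
  .....
  .....
  F.F.F
  TFTFT

.....
.....
.....
.....
F.F.F
TFTFT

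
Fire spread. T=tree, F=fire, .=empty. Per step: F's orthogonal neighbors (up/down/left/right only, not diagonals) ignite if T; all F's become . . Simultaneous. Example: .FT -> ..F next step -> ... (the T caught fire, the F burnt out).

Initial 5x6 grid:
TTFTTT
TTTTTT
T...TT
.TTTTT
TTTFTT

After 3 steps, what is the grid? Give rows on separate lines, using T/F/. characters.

Step 1: 6 trees catch fire, 2 burn out
  TF.FTT
  TTFTTT
  T...TT
  .TTFTT
  TTF.FT
Step 2: 8 trees catch fire, 6 burn out
  F...FT
  TF.FTT
  T...TT
  .TF.FT
  TF...F
Step 3: 7 trees catch fire, 8 burn out
  .....F
  F...FT
  T...FT
  .F...F
  F.....

.....F
F...FT
T...FT
.F...F
F.....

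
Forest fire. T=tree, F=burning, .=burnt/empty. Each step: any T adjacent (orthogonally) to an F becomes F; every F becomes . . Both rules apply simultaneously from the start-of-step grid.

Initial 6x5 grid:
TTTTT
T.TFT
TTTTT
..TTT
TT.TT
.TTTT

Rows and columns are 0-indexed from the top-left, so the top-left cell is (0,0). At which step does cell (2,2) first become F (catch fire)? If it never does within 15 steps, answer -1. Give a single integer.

Step 1: cell (2,2)='T' (+4 fires, +1 burnt)
Step 2: cell (2,2)='F' (+5 fires, +4 burnt)
  -> target ignites at step 2
Step 3: cell (2,2)='.' (+5 fires, +5 burnt)
Step 4: cell (2,2)='.' (+4 fires, +5 burnt)
Step 5: cell (2,2)='.' (+3 fires, +4 burnt)
Step 6: cell (2,2)='.' (+1 fires, +3 burnt)
Step 7: cell (2,2)='.' (+1 fires, +1 burnt)
Step 8: cell (2,2)='.' (+1 fires, +1 burnt)
Step 9: cell (2,2)='.' (+0 fires, +1 burnt)
  fire out at step 9

2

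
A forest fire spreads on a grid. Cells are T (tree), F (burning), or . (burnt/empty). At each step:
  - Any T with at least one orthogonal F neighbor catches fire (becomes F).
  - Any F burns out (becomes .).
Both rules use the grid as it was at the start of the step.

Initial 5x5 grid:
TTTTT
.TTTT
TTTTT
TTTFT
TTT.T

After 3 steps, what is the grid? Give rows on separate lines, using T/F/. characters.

Step 1: 3 trees catch fire, 1 burn out
  TTTTT
  .TTTT
  TTTFT
  TTF.F
  TTT.T
Step 2: 6 trees catch fire, 3 burn out
  TTTTT
  .TTFT
  TTF.F
  TF...
  TTF.F
Step 3: 6 trees catch fire, 6 burn out
  TTTFT
  .TF.F
  TF...
  F....
  TF...

TTTFT
.TF.F
TF...
F....
TF...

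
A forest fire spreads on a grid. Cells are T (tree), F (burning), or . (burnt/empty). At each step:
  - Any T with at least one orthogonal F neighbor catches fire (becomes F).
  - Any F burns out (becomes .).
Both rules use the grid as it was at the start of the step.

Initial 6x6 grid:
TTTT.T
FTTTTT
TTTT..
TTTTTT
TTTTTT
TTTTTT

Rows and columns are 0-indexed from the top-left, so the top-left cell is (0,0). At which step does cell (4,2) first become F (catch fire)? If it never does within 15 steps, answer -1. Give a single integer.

Step 1: cell (4,2)='T' (+3 fires, +1 burnt)
Step 2: cell (4,2)='T' (+4 fires, +3 burnt)
Step 3: cell (4,2)='T' (+5 fires, +4 burnt)
Step 4: cell (4,2)='T' (+6 fires, +5 burnt)
Step 5: cell (4,2)='F' (+4 fires, +6 burnt)
  -> target ignites at step 5
Step 6: cell (4,2)='.' (+4 fires, +4 burnt)
Step 7: cell (4,2)='.' (+3 fires, +4 burnt)
Step 8: cell (4,2)='.' (+2 fires, +3 burnt)
Step 9: cell (4,2)='.' (+1 fires, +2 burnt)
Step 10: cell (4,2)='.' (+0 fires, +1 burnt)
  fire out at step 10

5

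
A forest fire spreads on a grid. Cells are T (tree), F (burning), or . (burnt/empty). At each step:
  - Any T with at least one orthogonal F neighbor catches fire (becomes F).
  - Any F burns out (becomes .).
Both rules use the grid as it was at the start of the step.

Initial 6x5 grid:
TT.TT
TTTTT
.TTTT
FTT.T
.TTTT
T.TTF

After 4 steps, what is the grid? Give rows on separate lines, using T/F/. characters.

Step 1: 3 trees catch fire, 2 burn out
  TT.TT
  TTTTT
  .TTTT
  .FT.T
  .TTTF
  T.TF.
Step 2: 6 trees catch fire, 3 burn out
  TT.TT
  TTTTT
  .FTTT
  ..F.F
  .FTF.
  T.F..
Step 3: 4 trees catch fire, 6 burn out
  TT.TT
  TFTTT
  ..FTF
  .....
  ..F..
  T....
Step 4: 5 trees catch fire, 4 burn out
  TF.TT
  F.FTF
  ...F.
  .....
  .....
  T....

TF.TT
F.FTF
...F.
.....
.....
T....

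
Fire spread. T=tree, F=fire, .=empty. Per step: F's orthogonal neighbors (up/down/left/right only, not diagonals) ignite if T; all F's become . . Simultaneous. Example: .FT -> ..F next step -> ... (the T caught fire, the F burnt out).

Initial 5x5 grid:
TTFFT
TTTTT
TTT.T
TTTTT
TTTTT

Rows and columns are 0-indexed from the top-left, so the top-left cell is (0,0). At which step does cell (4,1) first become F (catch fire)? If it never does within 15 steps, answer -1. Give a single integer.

Step 1: cell (4,1)='T' (+4 fires, +2 burnt)
Step 2: cell (4,1)='T' (+4 fires, +4 burnt)
Step 3: cell (4,1)='T' (+4 fires, +4 burnt)
Step 4: cell (4,1)='T' (+5 fires, +4 burnt)
Step 5: cell (4,1)='F' (+4 fires, +5 burnt)
  -> target ignites at step 5
Step 6: cell (4,1)='.' (+1 fires, +4 burnt)
Step 7: cell (4,1)='.' (+0 fires, +1 burnt)
  fire out at step 7

5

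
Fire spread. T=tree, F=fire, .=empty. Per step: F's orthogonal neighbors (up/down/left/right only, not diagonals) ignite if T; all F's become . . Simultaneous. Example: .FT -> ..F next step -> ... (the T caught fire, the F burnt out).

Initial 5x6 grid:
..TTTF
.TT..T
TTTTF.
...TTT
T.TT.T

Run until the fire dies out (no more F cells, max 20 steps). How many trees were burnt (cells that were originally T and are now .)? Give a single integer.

Answer: 16

Derivation:
Step 1: +4 fires, +2 burnt (F count now 4)
Step 2: +4 fires, +4 burnt (F count now 4)
Step 3: +5 fires, +4 burnt (F count now 5)
Step 4: +3 fires, +5 burnt (F count now 3)
Step 5: +0 fires, +3 burnt (F count now 0)
Fire out after step 5
Initially T: 17, now '.': 29
Total burnt (originally-T cells now '.'): 16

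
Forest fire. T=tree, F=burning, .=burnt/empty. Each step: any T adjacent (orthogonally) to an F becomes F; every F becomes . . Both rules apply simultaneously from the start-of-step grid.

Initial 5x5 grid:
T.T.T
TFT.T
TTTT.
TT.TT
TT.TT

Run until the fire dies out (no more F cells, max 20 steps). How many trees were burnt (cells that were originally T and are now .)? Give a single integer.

Answer: 16

Derivation:
Step 1: +3 fires, +1 burnt (F count now 3)
Step 2: +5 fires, +3 burnt (F count now 5)
Step 3: +3 fires, +5 burnt (F count now 3)
Step 4: +2 fires, +3 burnt (F count now 2)
Step 5: +2 fires, +2 burnt (F count now 2)
Step 6: +1 fires, +2 burnt (F count now 1)
Step 7: +0 fires, +1 burnt (F count now 0)
Fire out after step 7
Initially T: 18, now '.': 23
Total burnt (originally-T cells now '.'): 16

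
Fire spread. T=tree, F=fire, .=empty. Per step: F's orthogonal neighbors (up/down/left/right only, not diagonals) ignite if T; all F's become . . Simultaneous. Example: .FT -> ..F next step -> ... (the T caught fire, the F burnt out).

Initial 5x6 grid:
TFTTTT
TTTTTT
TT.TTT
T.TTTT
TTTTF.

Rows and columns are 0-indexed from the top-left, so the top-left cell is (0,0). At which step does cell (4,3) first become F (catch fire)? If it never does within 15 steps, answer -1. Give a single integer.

Step 1: cell (4,3)='F' (+5 fires, +2 burnt)
  -> target ignites at step 1
Step 2: cell (4,3)='.' (+8 fires, +5 burnt)
Step 3: cell (4,3)='.' (+8 fires, +8 burnt)
Step 4: cell (4,3)='.' (+4 fires, +8 burnt)
Step 5: cell (4,3)='.' (+0 fires, +4 burnt)
  fire out at step 5

1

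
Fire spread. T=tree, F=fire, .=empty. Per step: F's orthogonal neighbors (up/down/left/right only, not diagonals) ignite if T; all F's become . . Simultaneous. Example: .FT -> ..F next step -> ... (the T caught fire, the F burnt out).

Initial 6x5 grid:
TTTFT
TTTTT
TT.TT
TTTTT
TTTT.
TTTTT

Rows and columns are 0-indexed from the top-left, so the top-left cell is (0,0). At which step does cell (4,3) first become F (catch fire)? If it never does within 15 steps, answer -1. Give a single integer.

Step 1: cell (4,3)='T' (+3 fires, +1 burnt)
Step 2: cell (4,3)='T' (+4 fires, +3 burnt)
Step 3: cell (4,3)='T' (+4 fires, +4 burnt)
Step 4: cell (4,3)='F' (+5 fires, +4 burnt)
  -> target ignites at step 4
Step 5: cell (4,3)='.' (+4 fires, +5 burnt)
Step 6: cell (4,3)='.' (+4 fires, +4 burnt)
Step 7: cell (4,3)='.' (+2 fires, +4 burnt)
Step 8: cell (4,3)='.' (+1 fires, +2 burnt)
Step 9: cell (4,3)='.' (+0 fires, +1 burnt)
  fire out at step 9

4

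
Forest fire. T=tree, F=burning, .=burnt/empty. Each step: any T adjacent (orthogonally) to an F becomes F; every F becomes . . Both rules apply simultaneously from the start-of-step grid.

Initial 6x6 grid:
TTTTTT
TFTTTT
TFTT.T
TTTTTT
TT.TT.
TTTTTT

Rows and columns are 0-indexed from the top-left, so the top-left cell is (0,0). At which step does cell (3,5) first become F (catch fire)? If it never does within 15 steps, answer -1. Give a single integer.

Step 1: cell (3,5)='T' (+6 fires, +2 burnt)
Step 2: cell (3,5)='T' (+7 fires, +6 burnt)
Step 3: cell (3,5)='T' (+5 fires, +7 burnt)
Step 4: cell (3,5)='T' (+6 fires, +5 burnt)
Step 5: cell (3,5)='F' (+5 fires, +6 burnt)
  -> target ignites at step 5
Step 6: cell (3,5)='.' (+1 fires, +5 burnt)
Step 7: cell (3,5)='.' (+1 fires, +1 burnt)
Step 8: cell (3,5)='.' (+0 fires, +1 burnt)
  fire out at step 8

5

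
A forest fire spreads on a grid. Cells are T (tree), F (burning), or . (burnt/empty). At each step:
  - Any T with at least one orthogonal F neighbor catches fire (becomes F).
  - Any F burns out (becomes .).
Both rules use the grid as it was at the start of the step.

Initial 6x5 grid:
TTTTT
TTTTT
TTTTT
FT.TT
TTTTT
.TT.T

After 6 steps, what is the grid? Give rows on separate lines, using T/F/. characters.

Step 1: 3 trees catch fire, 1 burn out
  TTTTT
  TTTTT
  FTTTT
  .F.TT
  FTTTT
  .TT.T
Step 2: 3 trees catch fire, 3 burn out
  TTTTT
  FTTTT
  .FTTT
  ...TT
  .FTTT
  .TT.T
Step 3: 5 trees catch fire, 3 burn out
  FTTTT
  .FTTT
  ..FTT
  ...TT
  ..FTT
  .FT.T
Step 4: 5 trees catch fire, 5 burn out
  .FTTT
  ..FTT
  ...FT
  ...TT
  ...FT
  ..F.T
Step 5: 5 trees catch fire, 5 burn out
  ..FTT
  ...FT
  ....F
  ...FT
  ....F
  ....T
Step 6: 4 trees catch fire, 5 burn out
  ...FT
  ....F
  .....
  ....F
  .....
  ....F

...FT
....F
.....
....F
.....
....F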